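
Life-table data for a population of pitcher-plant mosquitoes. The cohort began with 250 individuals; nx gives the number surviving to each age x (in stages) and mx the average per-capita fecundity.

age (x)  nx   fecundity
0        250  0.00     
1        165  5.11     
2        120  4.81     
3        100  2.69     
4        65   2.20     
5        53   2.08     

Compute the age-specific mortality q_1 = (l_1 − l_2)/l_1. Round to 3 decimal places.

0.273

lx = nx/n0 = nx/250: 1, 0.66, 0.48, 0.4, 0.26, 0.212
q_1 = (l_1 − l_2) / l_1 = (0.66 − 0.48) / 0.66
     = 0.18 / 0.66 = 0.272727… → 0.273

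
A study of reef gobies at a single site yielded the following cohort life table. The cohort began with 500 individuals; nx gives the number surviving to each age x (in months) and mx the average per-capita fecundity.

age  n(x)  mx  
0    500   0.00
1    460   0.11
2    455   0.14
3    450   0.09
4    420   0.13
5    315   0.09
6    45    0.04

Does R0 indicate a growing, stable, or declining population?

lx = nx/n0 = nx/500: 1, 0.92, 0.91, 0.9, 0.84, 0.63, 0.09
R0 = Σ lx·mx = 0 + 0.1012 + 0.1274 + 0.081 + 0.1092 + 0.0567 + 0.0036 = 0.4791
R0 < 1, so the population is declining.

declining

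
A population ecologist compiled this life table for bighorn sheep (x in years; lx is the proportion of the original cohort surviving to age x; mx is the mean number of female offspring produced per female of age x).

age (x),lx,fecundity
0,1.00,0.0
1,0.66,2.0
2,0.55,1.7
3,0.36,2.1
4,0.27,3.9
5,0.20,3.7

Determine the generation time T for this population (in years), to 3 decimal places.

2.783

lx·mx: 0, 1.32, 0.935, 0.756, 1.053, 0.74 → R0 = 4.804
x·lx·mx: 0, 1.32, 1.87, 2.268, 4.212, 3.7 → Σ = 13.37
T = 13.37 / 4.804 = 2.783097… → 2.783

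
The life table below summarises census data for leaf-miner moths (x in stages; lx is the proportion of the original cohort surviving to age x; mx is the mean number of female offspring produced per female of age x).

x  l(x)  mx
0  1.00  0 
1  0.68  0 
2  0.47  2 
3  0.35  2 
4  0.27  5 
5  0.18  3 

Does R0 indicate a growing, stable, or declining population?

growing

R0 = Σ lx·mx = 0 + 0 + 0.94 + 0.7 + 1.35 + 0.54 = 3.53
R0 > 1, so the population is growing.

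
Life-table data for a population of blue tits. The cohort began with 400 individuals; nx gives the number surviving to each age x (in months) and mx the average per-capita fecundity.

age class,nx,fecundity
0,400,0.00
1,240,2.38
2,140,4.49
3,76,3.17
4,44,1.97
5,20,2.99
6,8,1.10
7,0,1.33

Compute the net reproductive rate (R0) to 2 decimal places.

lx = nx/n0 = nx/400: 1, 0.6, 0.35, 0.19, 0.11, 0.05, 0.02, 0
lx·mx by age: 0, 1.428, 1.5715, 0.6023, 0.2167, 0.1495, 0.022, 0
R0 = Σ lx·mx = 3.99 → 3.99

3.99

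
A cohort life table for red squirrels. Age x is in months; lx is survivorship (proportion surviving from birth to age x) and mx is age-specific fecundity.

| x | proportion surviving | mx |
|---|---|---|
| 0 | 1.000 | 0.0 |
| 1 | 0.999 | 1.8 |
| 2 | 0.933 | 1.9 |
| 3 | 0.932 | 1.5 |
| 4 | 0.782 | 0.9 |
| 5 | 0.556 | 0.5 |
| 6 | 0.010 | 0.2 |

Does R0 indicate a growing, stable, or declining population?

growing

R0 = Σ lx·mx = 0 + 1.7982 + 1.7727 + 1.398 + 0.7038 + 0.278 + 0.002 = 5.9527
R0 > 1, so the population is growing.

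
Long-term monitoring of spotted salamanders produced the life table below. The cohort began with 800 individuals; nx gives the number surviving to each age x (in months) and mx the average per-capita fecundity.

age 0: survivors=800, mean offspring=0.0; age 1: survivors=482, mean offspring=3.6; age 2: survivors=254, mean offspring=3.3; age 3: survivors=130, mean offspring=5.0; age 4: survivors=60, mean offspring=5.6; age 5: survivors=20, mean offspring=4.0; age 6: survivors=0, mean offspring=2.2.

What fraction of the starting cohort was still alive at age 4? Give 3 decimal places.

0.075

l_4 = n_4/n_0 = 60/800 = 0.075 → 0.075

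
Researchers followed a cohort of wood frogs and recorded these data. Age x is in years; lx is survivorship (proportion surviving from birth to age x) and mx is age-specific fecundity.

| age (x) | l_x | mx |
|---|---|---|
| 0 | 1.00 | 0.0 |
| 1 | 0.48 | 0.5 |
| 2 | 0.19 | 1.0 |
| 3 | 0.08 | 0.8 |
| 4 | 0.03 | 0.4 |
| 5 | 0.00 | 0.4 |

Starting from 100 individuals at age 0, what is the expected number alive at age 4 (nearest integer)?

3

Expected survivors = N0 · l_4 = 100 × 0.03 = 3 → 3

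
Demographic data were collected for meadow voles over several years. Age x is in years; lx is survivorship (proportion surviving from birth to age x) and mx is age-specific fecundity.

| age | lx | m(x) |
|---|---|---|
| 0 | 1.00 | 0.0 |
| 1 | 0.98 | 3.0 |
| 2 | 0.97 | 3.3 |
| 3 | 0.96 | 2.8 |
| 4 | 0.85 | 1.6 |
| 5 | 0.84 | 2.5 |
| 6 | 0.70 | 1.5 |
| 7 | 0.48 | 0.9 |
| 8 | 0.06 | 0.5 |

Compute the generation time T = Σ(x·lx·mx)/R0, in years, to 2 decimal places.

3.11

lx·mx: 0, 2.94, 3.201, 2.688, 1.36, 2.1, 1.05, 0.432, 0.03 → R0 = 13.801
x·lx·mx: 0, 2.94, 6.402, 8.064, 5.44, 10.5, 6.3, 3.024, 0.24 → Σ = 42.91
T = 42.91 / 13.801 = 3.109195… → 3.11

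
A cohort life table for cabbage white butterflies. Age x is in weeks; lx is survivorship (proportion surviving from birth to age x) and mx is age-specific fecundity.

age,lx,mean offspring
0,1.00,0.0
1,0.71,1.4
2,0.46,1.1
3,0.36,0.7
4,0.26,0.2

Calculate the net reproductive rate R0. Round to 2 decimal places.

lx·mx by age: 0, 0.994, 0.506, 0.252, 0.052
R0 = Σ lx·mx = 1.804 → 1.80

1.80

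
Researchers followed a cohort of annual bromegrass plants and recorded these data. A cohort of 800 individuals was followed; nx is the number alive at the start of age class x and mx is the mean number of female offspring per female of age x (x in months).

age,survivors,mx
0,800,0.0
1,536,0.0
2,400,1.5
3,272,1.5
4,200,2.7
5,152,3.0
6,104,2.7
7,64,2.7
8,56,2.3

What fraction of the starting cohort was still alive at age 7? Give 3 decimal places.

l_7 = n_7/n_0 = 64/800 = 0.08 → 0.080

0.080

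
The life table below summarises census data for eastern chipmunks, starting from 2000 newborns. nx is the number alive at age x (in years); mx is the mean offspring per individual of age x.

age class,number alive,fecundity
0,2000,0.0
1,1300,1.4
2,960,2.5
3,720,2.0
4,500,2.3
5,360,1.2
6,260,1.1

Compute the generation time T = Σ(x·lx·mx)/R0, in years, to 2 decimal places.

2.58

lx = nx/n0 = nx/2000: 1, 0.65, 0.48, 0.36, 0.25, 0.18, 0.13
lx·mx: 0, 0.91, 1.2, 0.72, 0.575, 0.216, 0.143 → R0 = 3.764
x·lx·mx: 0, 0.91, 2.4, 2.16, 2.3, 1.08, 0.858 → Σ = 9.708
T = 9.708 / 3.764 = 2.579171… → 2.58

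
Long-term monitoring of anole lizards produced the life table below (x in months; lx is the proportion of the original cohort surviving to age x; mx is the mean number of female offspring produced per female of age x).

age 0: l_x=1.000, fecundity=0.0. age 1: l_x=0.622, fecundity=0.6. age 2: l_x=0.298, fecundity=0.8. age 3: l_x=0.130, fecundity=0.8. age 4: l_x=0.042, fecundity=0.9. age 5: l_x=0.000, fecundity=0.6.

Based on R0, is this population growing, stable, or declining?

declining

R0 = Σ lx·mx = 0 + 0.3732 + 0.2384 + 0.104 + 0.0378 + 0 = 0.7534
R0 < 1, so the population is declining.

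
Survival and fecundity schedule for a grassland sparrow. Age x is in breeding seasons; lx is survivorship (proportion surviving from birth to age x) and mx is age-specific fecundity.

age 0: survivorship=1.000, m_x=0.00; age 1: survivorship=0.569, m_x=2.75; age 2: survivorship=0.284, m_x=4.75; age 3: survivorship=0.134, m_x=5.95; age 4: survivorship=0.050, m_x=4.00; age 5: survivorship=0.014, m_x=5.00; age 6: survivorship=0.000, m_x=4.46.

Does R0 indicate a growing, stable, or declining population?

growing

R0 = Σ lx·mx = 0 + 1.56475 + 1.349 + 0.7973 + 0.2 + 0.07 + 0 = 3.98105
R0 > 1, so the population is growing.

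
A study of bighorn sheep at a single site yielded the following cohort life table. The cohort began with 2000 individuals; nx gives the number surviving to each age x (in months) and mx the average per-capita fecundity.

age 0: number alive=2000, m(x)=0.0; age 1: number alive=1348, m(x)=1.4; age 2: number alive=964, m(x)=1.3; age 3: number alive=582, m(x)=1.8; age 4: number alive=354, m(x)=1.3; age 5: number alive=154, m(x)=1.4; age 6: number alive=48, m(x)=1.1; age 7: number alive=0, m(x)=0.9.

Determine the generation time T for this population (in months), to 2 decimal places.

lx = nx/n0 = nx/2000: 1, 0.674, 0.482, 0.291, 0.177, 0.077, 0.024, 0
lx·mx: 0, 0.9436, 0.6266, 0.5238, 0.2301, 0.1078, 0.0264, 0 → R0 = 2.4583
x·lx·mx: 0, 0.9436, 1.2532, 1.5714, 0.9204, 0.539, 0.1584, 0 → Σ = 5.386
T = 5.386 / 2.4583 = 2.190945… → 2.19

2.19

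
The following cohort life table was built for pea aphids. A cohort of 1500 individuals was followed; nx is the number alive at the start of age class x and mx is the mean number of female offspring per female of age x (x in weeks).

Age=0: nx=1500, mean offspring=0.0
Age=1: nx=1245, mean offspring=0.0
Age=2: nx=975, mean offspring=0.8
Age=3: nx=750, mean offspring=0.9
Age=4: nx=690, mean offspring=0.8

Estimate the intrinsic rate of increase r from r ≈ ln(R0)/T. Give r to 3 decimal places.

lx = nx/n0 = nx/1500: 1, 0.83, 0.65, 0.5, 0.46
R0 = Σ lx·mx = 0 + 0 + 0.52 + 0.45 + 0.368 = 1.338
Σ x·lx·mx = 3.862; T = 3.862/1.338 = 2.8864…
r ≈ ln(R0)/T = ln(1.338)/2.8864… = 0.10088… → 0.101

0.101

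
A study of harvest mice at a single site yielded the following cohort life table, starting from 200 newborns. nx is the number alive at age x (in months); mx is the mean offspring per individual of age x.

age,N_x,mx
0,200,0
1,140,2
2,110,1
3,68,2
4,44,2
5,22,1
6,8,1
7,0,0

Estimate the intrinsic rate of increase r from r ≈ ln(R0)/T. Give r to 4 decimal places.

lx = nx/n0 = nx/200: 1, 0.7, 0.55, 0.34, 0.22, 0.11, 0.04, 0
R0 = Σ lx·mx = 0 + 1.4 + 0.55 + 0.68 + 0.44 + 0.11 + 0.04 + 0 = 3.22
Σ x·lx·mx = 7.09; T = 7.09/3.22 = 2.20186…
r ≈ ln(R0)/T = ln(3.22)/2.20186… = 0.531087… → 0.5311

0.5311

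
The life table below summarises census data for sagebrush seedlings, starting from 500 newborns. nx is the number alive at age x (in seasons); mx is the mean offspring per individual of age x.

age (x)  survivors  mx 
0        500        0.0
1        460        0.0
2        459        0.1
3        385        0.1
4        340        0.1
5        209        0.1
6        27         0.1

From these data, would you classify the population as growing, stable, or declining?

lx = nx/n0 = nx/500: 1, 0.92, 0.918, 0.77, 0.68, 0.418, 0.054
R0 = Σ lx·mx = 0 + 0 + 0.0918 + 0.077 + 0.068 + 0.0418 + 0.0054 = 0.284
R0 < 1, so the population is declining.

declining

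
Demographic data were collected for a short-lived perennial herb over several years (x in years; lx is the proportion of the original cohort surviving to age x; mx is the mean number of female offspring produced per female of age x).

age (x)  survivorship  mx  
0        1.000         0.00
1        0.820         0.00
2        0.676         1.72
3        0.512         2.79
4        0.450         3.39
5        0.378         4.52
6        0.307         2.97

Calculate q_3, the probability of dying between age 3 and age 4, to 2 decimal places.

0.12

q_3 = (l_3 − l_4) / l_3 = (0.512 − 0.45) / 0.512
     = 0.062 / 0.512 = 0.121094… → 0.12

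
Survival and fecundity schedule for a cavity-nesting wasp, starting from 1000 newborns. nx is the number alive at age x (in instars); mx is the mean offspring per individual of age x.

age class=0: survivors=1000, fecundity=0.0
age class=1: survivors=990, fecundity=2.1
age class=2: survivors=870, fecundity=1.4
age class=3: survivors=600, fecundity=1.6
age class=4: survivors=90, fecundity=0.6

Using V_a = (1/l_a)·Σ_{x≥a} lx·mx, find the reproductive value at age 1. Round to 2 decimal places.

4.35

lx = nx/n0 = nx/1000: 1, 0.99, 0.87, 0.6, 0.09
lx·mx for x ≥ 1: 2.079, 1.218, 0.96, 0.054 → sum = 4.311
V_1 = 4.311 / l_1 = 4.311 / 0.99 = 4.354545… → 4.35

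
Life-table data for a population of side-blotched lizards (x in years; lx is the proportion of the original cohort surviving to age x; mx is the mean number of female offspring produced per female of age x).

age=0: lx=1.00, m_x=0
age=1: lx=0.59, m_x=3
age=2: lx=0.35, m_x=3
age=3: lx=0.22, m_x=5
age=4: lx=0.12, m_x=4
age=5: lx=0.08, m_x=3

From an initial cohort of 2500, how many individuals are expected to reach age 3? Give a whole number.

Expected survivors = N0 · l_3 = 2500 × 0.22 = 550 → 550

550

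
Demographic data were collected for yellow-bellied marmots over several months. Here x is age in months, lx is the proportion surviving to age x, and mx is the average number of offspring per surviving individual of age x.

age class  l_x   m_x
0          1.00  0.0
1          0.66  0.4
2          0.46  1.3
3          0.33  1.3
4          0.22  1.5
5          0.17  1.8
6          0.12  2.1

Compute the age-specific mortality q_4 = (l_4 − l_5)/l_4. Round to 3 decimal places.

q_4 = (l_4 − l_5) / l_4 = (0.22 − 0.17) / 0.22
     = 0.05 / 0.22 = 0.227273… → 0.227

0.227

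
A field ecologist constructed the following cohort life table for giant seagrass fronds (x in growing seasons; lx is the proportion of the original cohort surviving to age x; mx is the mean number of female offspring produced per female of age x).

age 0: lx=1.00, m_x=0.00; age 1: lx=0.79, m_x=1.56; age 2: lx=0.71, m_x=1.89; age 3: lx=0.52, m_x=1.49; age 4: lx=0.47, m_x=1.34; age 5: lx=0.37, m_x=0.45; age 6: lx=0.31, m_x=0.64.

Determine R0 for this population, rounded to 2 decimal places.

lx·mx by age: 0, 1.2324, 1.3419, 0.7748, 0.6298, 0.1665, 0.1984
R0 = Σ lx·mx = 4.3438 → 4.34

4.34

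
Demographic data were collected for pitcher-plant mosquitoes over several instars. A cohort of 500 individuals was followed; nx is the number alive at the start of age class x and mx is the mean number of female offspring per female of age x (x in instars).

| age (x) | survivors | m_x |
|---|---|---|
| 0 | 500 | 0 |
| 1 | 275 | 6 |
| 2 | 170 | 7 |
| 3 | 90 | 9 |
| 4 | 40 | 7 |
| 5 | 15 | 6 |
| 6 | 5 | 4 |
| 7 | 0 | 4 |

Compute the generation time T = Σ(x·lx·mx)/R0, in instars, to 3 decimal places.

lx = nx/n0 = nx/500: 1, 0.55, 0.34, 0.18, 0.08, 0.03, 0.01, 0
lx·mx: 0, 3.3, 2.38, 1.62, 0.56, 0.18, 0.04, 0 → R0 = 8.08
x·lx·mx: 0, 3.3, 4.76, 4.86, 2.24, 0.9, 0.24, 0 → Σ = 16.3
T = 16.3 / 8.08 = 2.017327… → 2.017

2.017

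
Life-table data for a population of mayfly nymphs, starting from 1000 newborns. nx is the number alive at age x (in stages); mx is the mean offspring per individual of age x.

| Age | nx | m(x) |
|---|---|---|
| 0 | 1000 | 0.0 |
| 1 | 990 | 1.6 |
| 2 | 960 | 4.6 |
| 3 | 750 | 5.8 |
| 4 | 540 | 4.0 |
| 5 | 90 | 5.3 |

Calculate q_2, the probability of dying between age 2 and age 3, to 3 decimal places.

lx = nx/n0 = nx/1000: 1, 0.99, 0.96, 0.75, 0.54, 0.09
q_2 = (l_2 − l_3) / l_2 = (0.96 − 0.75) / 0.96
     = 0.21 / 0.96 = 0.21875 → 0.219

0.219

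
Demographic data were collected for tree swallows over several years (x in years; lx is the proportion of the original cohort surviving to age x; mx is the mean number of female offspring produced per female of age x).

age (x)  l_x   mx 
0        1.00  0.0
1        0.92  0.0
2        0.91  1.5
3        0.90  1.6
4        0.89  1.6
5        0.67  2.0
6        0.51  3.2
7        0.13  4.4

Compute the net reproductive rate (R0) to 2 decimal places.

7.77

lx·mx by age: 0, 0, 1.365, 1.44, 1.424, 1.34, 1.632, 0.572
R0 = Σ lx·mx = 7.773 → 7.77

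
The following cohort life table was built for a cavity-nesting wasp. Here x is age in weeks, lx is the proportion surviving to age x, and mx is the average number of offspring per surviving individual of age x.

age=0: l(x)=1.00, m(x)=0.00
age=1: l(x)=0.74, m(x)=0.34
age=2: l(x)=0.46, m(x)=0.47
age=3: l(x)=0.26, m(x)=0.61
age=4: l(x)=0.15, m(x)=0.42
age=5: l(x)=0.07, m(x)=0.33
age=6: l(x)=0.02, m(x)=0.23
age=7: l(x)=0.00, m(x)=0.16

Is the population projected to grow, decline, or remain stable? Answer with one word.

declining

R0 = Σ lx·mx = 0 + 0.2516 + 0.2162 + 0.1586 + 0.063 + 0.0231 + 0.0046 + 0 = 0.7171
R0 < 1, so the population is declining.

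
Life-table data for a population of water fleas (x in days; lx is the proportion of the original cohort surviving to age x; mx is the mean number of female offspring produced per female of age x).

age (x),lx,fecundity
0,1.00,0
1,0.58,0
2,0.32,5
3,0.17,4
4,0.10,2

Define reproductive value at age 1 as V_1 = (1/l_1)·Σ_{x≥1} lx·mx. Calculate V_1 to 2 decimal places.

4.28

lx·mx for x ≥ 1: 0, 1.6, 0.68, 0.2 → sum = 2.48
V_1 = 2.48 / l_1 = 2.48 / 0.58 = 4.275862… → 4.28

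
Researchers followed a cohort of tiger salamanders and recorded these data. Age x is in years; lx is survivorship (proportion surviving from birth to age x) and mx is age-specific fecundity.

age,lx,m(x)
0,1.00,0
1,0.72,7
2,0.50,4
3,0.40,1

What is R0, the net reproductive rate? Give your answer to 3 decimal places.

7.440

lx·mx by age: 0, 5.04, 2, 0.4
R0 = Σ lx·mx = 7.44 → 7.440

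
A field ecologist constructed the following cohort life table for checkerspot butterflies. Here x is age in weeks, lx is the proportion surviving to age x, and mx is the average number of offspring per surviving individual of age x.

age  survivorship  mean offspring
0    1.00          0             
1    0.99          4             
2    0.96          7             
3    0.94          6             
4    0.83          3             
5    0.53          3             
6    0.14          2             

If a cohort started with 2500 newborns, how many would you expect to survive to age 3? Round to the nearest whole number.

2350

Expected survivors = N0 · l_3 = 2500 × 0.94 = 2350 → 2350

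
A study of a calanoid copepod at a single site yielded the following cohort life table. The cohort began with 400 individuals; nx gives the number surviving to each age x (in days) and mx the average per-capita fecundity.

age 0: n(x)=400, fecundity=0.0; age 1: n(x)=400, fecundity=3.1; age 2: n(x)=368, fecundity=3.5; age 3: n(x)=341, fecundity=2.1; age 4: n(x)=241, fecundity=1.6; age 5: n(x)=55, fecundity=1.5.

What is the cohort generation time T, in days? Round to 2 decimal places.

2.13

lx = nx/n0 = nx/400: 1, 1, 0.92, 0.8525, 0.6025, 0.1375
lx·mx: 0, 3.1, 3.22, 1.79025, 0.964, 0.20625 → R0 = 9.2805
x·lx·mx: 0, 3.1, 6.44, 5.37075, 3.856, 1.03125 → Σ = 19.798
T = 19.798 / 9.2805 = 2.13329… → 2.13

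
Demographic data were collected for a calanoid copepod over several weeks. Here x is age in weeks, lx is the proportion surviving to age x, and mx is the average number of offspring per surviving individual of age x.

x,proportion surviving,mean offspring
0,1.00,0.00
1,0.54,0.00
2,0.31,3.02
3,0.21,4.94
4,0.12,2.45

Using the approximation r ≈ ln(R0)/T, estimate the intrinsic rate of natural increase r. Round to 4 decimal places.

0.3014

R0 = Σ lx·mx = 0 + 0 + 0.9362 + 1.0374 + 0.294 = 2.2676
Σ x·lx·mx = 6.1606; T = 6.1606/2.2676 = 2.71679…
r ≈ ln(R0)/T = ln(2.2676)/2.71679… = 0.301356… → 0.3014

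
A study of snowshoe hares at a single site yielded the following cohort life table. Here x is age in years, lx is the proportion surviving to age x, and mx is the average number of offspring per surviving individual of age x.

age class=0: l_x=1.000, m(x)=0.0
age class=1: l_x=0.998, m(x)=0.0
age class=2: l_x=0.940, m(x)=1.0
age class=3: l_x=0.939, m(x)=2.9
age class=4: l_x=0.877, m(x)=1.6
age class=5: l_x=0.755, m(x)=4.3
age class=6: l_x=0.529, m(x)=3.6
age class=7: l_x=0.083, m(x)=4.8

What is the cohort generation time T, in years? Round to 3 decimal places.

4.344

lx·mx: 0, 0, 0.94, 2.7231, 1.4032, 3.2465, 1.9044, 0.3984 → R0 = 10.6156
x·lx·mx: 0, 0, 1.88, 8.1693, 5.6128, 16.2325, 11.4264, 2.7888 → Σ = 46.1098
T = 46.1098 / 10.6156 = 4.343589… → 4.344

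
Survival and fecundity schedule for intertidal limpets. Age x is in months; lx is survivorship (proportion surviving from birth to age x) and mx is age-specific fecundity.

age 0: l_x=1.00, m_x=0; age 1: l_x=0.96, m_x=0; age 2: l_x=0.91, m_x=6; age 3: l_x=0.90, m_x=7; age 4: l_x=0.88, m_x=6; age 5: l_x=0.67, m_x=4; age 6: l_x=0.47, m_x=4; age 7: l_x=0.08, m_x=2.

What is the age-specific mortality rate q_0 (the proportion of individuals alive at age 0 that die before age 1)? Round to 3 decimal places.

q_0 = (l_0 − l_1) / l_0 = (1 − 0.96) / 1
     = 0.04 / 1 = 0.04 → 0.040

0.040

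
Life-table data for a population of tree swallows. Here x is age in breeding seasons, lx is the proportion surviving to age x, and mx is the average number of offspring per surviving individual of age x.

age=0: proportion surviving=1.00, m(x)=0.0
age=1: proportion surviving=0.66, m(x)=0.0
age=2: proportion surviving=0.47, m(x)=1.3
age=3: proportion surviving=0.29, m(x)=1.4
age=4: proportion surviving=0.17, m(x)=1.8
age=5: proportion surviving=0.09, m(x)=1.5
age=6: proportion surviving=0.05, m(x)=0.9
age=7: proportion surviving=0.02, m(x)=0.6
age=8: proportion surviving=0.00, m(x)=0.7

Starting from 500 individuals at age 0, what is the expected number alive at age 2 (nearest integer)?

235

Expected survivors = N0 · l_2 = 500 × 0.47 = 235 → 235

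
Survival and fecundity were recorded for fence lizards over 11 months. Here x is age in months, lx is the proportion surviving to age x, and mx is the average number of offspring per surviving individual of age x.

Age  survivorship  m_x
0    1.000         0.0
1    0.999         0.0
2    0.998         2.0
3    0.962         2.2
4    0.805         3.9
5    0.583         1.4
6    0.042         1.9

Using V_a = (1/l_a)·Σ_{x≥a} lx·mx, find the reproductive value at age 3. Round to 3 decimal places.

6.395

lx·mx for x ≥ 3: 2.1164, 3.1395, 0.8162, 0.0798 → sum = 6.1519
V_3 = 6.1519 / l_3 = 6.1519 / 0.962 = 6.394906… → 6.395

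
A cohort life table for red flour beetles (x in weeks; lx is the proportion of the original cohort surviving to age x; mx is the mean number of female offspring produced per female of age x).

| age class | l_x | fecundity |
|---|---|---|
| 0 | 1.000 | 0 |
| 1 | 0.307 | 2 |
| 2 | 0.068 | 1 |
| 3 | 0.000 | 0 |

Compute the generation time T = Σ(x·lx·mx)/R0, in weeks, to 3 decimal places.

1.100

lx·mx: 0, 0.614, 0.068, 0 → R0 = 0.682
x·lx·mx: 0, 0.614, 0.136, 0 → Σ = 0.75
T = 0.75 / 0.682 = 1.099707… → 1.100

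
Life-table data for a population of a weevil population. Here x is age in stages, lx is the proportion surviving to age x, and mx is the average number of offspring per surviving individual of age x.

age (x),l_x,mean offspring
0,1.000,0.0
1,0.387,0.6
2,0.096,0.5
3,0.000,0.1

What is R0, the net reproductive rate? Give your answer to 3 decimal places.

lx·mx by age: 0, 0.2322, 0.048, 0
R0 = Σ lx·mx = 0.2802 → 0.280

0.280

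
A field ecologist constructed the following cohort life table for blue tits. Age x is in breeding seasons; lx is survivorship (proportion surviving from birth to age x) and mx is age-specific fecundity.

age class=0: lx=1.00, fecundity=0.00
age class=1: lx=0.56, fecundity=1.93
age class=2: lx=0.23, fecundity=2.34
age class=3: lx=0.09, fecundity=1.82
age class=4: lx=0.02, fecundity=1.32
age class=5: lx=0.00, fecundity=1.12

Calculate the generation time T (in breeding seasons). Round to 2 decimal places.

1.52

lx·mx: 0, 1.0808, 0.5382, 0.1638, 0.0264, 0 → R0 = 1.8092
x·lx·mx: 0, 1.0808, 1.0764, 0.4914, 0.1056, 0 → Σ = 2.7542
T = 2.7542 / 1.8092 = 1.52233… → 1.52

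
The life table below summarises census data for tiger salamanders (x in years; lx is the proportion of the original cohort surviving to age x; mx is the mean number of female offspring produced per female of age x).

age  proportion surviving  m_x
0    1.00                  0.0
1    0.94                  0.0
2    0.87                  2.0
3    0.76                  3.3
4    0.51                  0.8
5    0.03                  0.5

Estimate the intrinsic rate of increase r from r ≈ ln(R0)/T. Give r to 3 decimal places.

R0 = Σ lx·mx = 0 + 0 + 1.74 + 2.508 + 0.408 + 0.015 = 4.671
Σ x·lx·mx = 12.711; T = 12.711/4.671 = 2.72126…
r ≈ ln(R0)/T = ln(4.671)/2.72126… = 0.56642… → 0.566

0.566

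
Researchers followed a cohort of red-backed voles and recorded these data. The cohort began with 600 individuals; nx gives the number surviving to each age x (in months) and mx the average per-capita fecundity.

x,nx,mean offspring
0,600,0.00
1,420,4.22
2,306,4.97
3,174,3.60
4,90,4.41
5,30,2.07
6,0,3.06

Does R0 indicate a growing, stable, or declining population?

lx = nx/n0 = nx/600: 1, 0.7, 0.51, 0.29, 0.15, 0.05, 0
R0 = Σ lx·mx = 0 + 2.954 + 2.5347 + 1.044 + 0.6615 + 0.1035 + 0 = 7.2977
R0 > 1, so the population is growing.

growing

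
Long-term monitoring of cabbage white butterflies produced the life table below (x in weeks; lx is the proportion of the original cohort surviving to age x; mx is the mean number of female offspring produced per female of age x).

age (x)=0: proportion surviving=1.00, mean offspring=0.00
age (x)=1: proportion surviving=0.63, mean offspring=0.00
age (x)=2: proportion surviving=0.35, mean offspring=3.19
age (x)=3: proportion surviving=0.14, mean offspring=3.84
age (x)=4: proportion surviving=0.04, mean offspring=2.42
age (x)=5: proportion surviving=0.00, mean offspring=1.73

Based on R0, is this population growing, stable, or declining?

growing

R0 = Σ lx·mx = 0 + 0 + 1.1165 + 0.5376 + 0.0968 + 0 = 1.7509
R0 > 1, so the population is growing.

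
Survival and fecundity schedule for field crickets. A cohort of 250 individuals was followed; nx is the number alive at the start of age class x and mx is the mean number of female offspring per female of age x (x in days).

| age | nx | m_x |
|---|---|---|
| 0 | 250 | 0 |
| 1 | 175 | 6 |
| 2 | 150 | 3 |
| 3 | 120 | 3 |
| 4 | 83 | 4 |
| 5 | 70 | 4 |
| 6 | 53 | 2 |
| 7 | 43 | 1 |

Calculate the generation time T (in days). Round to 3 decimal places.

lx = nx/n0 = nx/250: 1, 0.7, 0.6, 0.48, 0.332, 0.28, 0.212, 0.172
lx·mx: 0, 4.2, 1.8, 1.44, 1.328, 1.12, 0.424, 0.172 → R0 = 10.484
x·lx·mx: 0, 4.2, 3.6, 4.32, 5.312, 5.6, 2.544, 1.204 → Σ = 26.78
T = 26.78 / 10.484 = 2.554369… → 2.554

2.554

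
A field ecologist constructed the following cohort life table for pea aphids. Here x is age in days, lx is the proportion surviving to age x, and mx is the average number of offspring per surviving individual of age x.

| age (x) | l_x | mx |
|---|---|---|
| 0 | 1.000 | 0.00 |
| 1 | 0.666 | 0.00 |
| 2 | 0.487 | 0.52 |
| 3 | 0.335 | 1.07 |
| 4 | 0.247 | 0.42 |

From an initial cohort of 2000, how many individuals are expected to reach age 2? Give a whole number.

974

Expected survivors = N0 · l_2 = 2000 × 0.487 = 974 → 974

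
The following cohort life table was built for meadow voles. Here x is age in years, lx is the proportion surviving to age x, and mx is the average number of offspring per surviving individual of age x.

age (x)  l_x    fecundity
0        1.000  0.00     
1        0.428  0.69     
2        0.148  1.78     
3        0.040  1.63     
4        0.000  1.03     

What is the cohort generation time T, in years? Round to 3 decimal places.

lx·mx: 0, 0.29532, 0.26344, 0.0652, 0 → R0 = 0.62396
x·lx·mx: 0, 0.29532, 0.52688, 0.1956, 0 → Σ = 1.0178
T = 1.0178 / 0.62396 = 1.631194… → 1.631

1.631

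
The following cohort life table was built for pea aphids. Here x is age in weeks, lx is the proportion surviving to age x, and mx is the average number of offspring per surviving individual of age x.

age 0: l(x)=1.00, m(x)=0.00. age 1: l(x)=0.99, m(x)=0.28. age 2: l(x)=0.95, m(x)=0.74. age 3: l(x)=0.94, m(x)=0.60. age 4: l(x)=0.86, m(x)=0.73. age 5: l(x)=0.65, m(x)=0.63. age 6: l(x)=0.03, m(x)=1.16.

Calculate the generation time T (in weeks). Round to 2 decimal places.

3.11

lx·mx: 0, 0.2772, 0.703, 0.564, 0.6278, 0.4095, 0.0348 → R0 = 2.6163
x·lx·mx: 0, 0.2772, 1.406, 1.692, 2.5112, 2.0475, 0.2088 → Σ = 8.1427
T = 8.1427 / 2.6163 = 3.112296… → 3.11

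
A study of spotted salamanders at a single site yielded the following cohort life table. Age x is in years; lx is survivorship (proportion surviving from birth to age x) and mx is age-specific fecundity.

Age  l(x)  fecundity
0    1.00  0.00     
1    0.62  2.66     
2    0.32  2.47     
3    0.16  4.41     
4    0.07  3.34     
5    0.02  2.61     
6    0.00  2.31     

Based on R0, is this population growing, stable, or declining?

growing

R0 = Σ lx·mx = 0 + 1.6492 + 0.7904 + 0.7056 + 0.2338 + 0.0522 + 0 = 3.4312
R0 > 1, so the population is growing.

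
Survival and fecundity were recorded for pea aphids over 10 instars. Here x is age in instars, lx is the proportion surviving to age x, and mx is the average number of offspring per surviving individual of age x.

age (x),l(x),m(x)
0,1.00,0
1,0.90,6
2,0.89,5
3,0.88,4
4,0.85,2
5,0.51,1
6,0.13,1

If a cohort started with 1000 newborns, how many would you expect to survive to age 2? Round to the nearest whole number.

890

Expected survivors = N0 · l_2 = 1000 × 0.89 = 890 → 890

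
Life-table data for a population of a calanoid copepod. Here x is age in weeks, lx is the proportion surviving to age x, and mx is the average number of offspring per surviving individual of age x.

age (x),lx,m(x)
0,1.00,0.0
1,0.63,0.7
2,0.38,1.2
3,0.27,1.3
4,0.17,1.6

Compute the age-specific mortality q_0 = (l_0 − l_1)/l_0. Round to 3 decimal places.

0.370

q_0 = (l_0 − l_1) / l_0 = (1 − 0.63) / 1
     = 0.37 / 1 = 0.37 → 0.370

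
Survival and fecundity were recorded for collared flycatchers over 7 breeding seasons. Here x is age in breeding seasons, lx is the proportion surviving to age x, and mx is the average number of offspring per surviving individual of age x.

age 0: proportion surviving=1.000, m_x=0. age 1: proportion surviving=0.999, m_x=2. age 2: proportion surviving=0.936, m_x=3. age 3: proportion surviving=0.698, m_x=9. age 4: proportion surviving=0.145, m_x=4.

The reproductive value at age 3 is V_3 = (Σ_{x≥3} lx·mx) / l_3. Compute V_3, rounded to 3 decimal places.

9.831

lx·mx for x ≥ 3: 6.282, 0.58 → sum = 6.862
V_3 = 6.862 / l_3 = 6.862 / 0.698 = 9.830946… → 9.831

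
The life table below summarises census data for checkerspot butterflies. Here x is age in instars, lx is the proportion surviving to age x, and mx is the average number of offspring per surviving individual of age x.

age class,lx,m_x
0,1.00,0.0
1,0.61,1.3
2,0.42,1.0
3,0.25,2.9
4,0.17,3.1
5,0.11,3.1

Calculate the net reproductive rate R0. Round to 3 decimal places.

lx·mx by age: 0, 0.793, 0.42, 0.725, 0.527, 0.341
R0 = Σ lx·mx = 2.806 → 2.806

2.806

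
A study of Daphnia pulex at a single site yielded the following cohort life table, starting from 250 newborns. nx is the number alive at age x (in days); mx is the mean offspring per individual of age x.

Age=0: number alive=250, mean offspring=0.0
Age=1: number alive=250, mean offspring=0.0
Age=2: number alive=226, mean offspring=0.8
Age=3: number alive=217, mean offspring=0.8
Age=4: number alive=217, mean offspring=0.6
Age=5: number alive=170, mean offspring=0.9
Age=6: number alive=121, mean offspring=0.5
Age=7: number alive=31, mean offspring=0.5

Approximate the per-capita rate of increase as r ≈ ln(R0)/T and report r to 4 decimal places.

0.2835

lx = nx/n0 = nx/250: 1, 1, 0.904, 0.868, 0.868, 0.68, 0.484, 0.124
R0 = Σ lx·mx = 0 + 0 + 0.7232 + 0.6944 + 0.5208 + 0.612 + 0.242 + 0.062 = 2.8544
Σ x·lx·mx = 10.5588; T = 10.5588/2.8544 = 3.69913…
r ≈ ln(R0)/T = ln(2.8544)/3.69913… = 0.283543… → 0.2835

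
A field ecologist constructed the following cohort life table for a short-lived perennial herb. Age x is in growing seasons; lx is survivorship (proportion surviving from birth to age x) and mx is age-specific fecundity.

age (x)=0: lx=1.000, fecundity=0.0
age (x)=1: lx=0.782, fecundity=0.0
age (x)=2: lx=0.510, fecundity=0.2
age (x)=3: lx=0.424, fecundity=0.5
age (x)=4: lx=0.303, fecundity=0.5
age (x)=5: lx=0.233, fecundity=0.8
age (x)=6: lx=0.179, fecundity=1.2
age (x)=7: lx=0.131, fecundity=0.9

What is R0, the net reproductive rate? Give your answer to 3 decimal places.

lx·mx by age: 0, 0, 0.102, 0.212, 0.1515, 0.1864, 0.2148, 0.1179
R0 = Σ lx·mx = 0.9846 → 0.985

0.985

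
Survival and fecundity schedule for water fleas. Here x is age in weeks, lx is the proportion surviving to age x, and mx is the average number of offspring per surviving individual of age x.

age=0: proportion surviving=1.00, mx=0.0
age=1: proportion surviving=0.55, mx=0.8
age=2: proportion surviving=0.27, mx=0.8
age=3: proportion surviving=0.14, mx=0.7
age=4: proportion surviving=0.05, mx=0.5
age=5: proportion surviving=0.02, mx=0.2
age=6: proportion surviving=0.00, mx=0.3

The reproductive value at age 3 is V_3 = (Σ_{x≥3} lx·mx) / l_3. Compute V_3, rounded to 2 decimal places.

lx·mx for x ≥ 3: 0.098, 0.025, 0.004, 0 → sum = 0.127
V_3 = 0.127 / l_3 = 0.127 / 0.14 = 0.907143… → 0.91

0.91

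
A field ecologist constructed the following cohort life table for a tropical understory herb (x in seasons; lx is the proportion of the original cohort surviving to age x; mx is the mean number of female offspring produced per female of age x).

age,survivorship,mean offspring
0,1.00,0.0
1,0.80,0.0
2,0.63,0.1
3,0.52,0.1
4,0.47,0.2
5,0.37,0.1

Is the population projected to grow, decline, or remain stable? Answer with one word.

R0 = Σ lx·mx = 0 + 0 + 0.063 + 0.052 + 0.094 + 0.037 = 0.246
R0 < 1, so the population is declining.

declining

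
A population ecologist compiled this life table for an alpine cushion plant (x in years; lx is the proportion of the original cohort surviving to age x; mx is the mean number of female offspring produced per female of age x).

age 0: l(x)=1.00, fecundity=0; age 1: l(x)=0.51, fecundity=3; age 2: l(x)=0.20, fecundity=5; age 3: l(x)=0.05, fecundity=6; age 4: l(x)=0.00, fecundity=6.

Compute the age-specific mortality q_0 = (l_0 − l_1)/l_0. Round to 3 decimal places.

q_0 = (l_0 − l_1) / l_0 = (1 − 0.51) / 1
     = 0.49 / 1 = 0.49 → 0.490

0.490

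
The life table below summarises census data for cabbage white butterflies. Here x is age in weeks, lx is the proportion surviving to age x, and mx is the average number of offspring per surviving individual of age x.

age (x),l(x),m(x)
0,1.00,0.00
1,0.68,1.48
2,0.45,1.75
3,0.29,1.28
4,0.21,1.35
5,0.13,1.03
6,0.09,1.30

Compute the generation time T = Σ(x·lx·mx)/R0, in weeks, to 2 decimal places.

2.30

lx·mx: 0, 1.0064, 0.7875, 0.3712, 0.2835, 0.1339, 0.117 → R0 = 2.6995
x·lx·mx: 0, 1.0064, 1.575, 1.1136, 1.134, 0.6695, 0.702 → Σ = 6.2005
T = 6.2005 / 2.6995 = 2.296907… → 2.30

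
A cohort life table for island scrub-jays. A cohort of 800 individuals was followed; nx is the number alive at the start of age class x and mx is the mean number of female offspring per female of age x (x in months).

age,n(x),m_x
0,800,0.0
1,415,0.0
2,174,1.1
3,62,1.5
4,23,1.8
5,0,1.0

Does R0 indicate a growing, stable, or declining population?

lx = nx/n0 = nx/800: 1, 0.51875, 0.2175, 0.0775, 0.02875, 0
R0 = Σ lx·mx = 0 + 0 + 0.23925 + 0.11625 + 0.05175 + 0 = 0.40725
R0 < 1, so the population is declining.

declining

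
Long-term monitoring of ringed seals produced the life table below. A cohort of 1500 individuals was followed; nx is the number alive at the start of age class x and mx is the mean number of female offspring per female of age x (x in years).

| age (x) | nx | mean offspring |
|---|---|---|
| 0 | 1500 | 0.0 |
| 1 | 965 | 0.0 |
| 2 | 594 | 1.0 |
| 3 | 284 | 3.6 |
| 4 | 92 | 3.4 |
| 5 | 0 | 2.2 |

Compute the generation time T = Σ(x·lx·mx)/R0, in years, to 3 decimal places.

lx = nx/n0 = nx/1500: 1, 0.64333…, 0.396, 0.18933…, 0.06133…, 0
lx·mx: 0, 0, 0.396, 0.6816…, 0.208533…, 0 → R0 = 1.286133…
x·lx·mx: 0, 0, 0.792, 2.0448…, 0.834133…, 0 → Σ = 3.670933…
T = 3.670933… / 1.286133… = 2.85424… → 2.854

2.854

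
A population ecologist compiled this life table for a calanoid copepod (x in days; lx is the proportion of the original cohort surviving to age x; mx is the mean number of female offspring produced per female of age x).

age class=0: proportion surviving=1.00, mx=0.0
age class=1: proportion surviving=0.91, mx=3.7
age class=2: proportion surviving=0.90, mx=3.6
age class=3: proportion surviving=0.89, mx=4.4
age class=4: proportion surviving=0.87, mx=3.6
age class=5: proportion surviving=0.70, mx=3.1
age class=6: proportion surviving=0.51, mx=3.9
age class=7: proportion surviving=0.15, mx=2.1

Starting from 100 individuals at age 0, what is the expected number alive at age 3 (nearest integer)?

Expected survivors = N0 · l_3 = 100 × 0.89 = 89 → 89

89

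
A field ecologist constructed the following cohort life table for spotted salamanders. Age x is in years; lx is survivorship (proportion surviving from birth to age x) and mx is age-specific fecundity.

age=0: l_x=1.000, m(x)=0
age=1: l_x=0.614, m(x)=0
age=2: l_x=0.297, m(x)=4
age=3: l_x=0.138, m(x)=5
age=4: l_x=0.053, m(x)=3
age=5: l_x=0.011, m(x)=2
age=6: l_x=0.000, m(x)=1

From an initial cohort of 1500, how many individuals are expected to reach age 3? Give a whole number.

207

Expected survivors = N0 · l_3 = 1500 × 0.138 = 207 → 207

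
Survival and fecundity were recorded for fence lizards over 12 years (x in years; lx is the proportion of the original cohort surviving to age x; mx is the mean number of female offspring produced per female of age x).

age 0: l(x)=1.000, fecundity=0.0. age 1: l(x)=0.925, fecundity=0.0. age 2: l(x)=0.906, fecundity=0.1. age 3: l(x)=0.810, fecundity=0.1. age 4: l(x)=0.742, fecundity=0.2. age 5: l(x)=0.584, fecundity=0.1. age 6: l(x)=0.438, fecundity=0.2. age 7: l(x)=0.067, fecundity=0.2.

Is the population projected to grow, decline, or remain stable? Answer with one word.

R0 = Σ lx·mx = 0 + 0 + 0.0906 + 0.081 + 0.1484 + 0.0584 + 0.0876 + 0.0134 = 0.4794
R0 < 1, so the population is declining.

declining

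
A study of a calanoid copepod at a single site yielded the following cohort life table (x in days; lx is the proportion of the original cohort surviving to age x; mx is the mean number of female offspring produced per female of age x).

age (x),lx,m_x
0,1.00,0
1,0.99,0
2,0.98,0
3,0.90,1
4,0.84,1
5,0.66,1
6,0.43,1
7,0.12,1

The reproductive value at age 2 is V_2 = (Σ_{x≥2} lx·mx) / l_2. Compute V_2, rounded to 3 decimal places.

3.010

lx·mx for x ≥ 2: 0, 0.9, 0.84, 0.66, 0.43, 0.12 → sum = 2.95
V_2 = 2.95 / l_2 = 2.95 / 0.98 = 3.010204… → 3.010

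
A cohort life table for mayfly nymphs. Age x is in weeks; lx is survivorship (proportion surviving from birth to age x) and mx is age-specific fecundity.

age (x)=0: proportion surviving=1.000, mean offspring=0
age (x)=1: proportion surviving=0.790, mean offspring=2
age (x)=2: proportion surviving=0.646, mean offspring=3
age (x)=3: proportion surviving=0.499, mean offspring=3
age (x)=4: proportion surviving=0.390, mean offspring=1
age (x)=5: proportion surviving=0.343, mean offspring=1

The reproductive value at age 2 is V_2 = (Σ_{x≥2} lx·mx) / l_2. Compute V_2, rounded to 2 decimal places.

6.45

lx·mx for x ≥ 2: 1.938, 1.497, 0.39, 0.343 → sum = 4.168
V_2 = 4.168 / l_2 = 4.168 / 0.646 = 6.452012… → 6.45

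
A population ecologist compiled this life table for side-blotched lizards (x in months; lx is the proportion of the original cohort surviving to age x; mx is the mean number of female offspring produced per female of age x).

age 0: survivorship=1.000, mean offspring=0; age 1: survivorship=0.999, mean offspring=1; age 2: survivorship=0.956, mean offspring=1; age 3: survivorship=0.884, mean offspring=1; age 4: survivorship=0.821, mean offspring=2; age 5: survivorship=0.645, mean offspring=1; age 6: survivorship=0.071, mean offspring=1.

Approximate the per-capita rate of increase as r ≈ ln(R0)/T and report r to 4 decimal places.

R0 = Σ lx·mx = 0 + 0.999 + 0.956 + 0.884 + 1.642 + 0.645 + 0.071 = 5.197
Σ x·lx·mx = 15.782; T = 15.782/5.197 = 3.03675…
r ≈ ln(R0)/T = ln(5.197)/3.03675… = 0.542712… → 0.5427

0.5427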